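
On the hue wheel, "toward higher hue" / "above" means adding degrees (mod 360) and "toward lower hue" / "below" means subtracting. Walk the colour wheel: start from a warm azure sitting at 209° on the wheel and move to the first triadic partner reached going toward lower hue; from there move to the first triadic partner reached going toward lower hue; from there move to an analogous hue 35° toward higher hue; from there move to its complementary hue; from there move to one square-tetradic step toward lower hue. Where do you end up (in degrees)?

209 − 120 = 89°   (triadic ↓)
89 − 120 = -31 → -31 + 360 = 329°   (triadic ↓)
329 + 35 = 364 → 364 − 360 = 4°   (analog 35° ↑)
4 + 180 = 184°   (complement)
184 − 90 = 94°   (square ↓)

94°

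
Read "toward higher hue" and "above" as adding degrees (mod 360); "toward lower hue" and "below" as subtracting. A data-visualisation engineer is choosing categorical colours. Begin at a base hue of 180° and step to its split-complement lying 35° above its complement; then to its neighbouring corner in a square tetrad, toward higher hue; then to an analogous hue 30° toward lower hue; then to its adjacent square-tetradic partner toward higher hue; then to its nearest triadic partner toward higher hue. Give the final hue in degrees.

305°

+215° (split-comp 35° ↑): 180 + 215 = 395 → 395 − 360 = 35°
+90° (square ↑): 35 + 90 = 125°
−30° (analog 30° ↓): 125 − 30 = 95°
+90° (square ↑): 95 + 90 = 185°
+120° (triadic ↑): 185 + 120 = 305°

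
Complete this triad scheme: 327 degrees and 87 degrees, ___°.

A triad places three hues 120° apart.
The full set through 87° is {87°, 207°, 327°}.
Given {87°, 327°}, the missing hue is 207°.

207°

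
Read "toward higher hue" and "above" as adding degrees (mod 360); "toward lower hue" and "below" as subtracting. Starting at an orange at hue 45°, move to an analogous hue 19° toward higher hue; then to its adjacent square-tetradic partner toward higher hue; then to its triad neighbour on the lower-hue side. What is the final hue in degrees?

+19° (analog 19° ↑): 45 + 19 = 64°
+90° (square ↑): 64 + 90 = 154°
−120° (triadic ↓): 154 − 120 = 34°

34°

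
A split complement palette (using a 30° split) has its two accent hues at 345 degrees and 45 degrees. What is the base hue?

195°

The accents sit 30° either side of the complement, so the complement is their short-arc midpoint on the wheel.
Short-arc midpoint of 345° and 45°: 15°.
Base is 180° from the complement: 15 − 180 = -165 → -165 + 360 = 195°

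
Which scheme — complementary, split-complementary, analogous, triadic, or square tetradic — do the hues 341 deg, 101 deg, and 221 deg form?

Sort the hues: 101°, 221°, 341°.
Successive gaps around the wheel: 120°, 120°, 120°.
Three hues equally spaced 120° apart form a triad.

triadic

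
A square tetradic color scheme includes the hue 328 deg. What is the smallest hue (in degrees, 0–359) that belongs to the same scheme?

58°

A square tetradic scheme places four hues every 90°.
The full set through 328° is {58°, 148°, 238°, 328°}.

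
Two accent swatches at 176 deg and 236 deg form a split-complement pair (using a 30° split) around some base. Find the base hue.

26°

The accents sit 30° either side of the complement, so the complement is their short-arc midpoint on the wheel.
Short-arc midpoint of 176° and 236°: 206°.
Base is 180° from the complement: 206 − 180 = 26°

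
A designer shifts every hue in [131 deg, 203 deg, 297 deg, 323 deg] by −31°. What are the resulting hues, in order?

100°, 172°, 266°, 292°

131 − 31 = 100°
203 − 31 = 172°
297 − 31 = 266°
323 − 31 = 292°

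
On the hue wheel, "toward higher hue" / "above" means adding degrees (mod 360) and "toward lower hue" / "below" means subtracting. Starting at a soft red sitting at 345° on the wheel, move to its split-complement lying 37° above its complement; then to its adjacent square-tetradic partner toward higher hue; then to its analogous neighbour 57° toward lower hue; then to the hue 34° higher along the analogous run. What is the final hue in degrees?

269°

345 + 217 = 562 → 562 − 360 = 202°   (split-comp 37° ↑)
202 + 90 = 292°   (square ↑)
292 − 57 = 235°   (analog 57° ↓)
235 + 34 = 269°   (analog 34° ↑)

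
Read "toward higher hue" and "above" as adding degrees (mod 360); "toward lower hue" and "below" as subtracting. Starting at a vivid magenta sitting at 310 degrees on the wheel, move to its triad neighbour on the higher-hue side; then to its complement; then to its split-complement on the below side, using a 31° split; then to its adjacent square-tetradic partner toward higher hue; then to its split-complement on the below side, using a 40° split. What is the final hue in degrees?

310 + 120 = 430 → 430 − 360 = 70°   (triadic ↑)
70 + 180 = 250°   (complement)
250 + 149 = 399 → 399 − 360 = 39°   (split-comp 31° ↓)
39 + 90 = 129°   (square ↑)
129 + 140 = 269°   (split-comp 40° ↓)

269°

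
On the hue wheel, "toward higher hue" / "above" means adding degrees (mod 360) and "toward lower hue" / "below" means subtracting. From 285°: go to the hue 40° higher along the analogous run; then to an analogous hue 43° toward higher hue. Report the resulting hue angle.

analog 40° ↑ +40°: 285 + 40 = 325°
analog 43° ↑ +43°: 325 + 43 = 368 → 368 − 360 = 8°

8°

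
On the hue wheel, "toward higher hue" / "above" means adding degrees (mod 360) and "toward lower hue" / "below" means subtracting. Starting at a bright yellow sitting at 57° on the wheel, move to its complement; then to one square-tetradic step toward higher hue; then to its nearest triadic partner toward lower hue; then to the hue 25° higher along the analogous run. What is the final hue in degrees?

+180° (complement): 57 + 180 = 237°
+90° (square ↑): 237 + 90 = 327°
−120° (triadic ↓): 327 − 120 = 207°
+25° (analog 25° ↑): 207 + 25 = 232°

232°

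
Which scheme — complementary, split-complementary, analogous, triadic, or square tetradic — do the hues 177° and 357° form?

Sort the hues: 177°, 357°.
Successive gaps around the wheel: 180°, 180°.
Two hues 180° apart are complementary.

complementary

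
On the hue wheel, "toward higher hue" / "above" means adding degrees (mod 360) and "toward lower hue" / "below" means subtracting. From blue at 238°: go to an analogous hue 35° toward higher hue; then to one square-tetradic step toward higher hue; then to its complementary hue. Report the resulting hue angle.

183°

238 + 35 = 273°   (analog 35° ↑)
273 + 90 = 363 → 363 − 360 = 3°   (square ↑)
3 + 180 = 183°   (complement)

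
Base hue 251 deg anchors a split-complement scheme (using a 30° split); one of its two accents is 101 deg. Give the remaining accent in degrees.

41°

Split-complementary hues sit 30° either side of the complement.
Complement of the base 251°: 251 + 180 = 431 → 431 − 360 = 71°
The given accent 101° is 30° one side of 71°; the other accent sits 30° the other side: 71 − 30 = 41°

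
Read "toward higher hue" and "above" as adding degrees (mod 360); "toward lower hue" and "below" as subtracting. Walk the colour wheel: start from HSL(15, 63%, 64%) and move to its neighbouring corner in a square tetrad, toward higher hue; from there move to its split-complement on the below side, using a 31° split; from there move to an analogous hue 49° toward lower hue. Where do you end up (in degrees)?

15 + 90 = 105°   (square ↑)
105 + 149 = 254°   (split-comp 31° ↓)
254 − 49 = 205°   (analog 49° ↓)

205°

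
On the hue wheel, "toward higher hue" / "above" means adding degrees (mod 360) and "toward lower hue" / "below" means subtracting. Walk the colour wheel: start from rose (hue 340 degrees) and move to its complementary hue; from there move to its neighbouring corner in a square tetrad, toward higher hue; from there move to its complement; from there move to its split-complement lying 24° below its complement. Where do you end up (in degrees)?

226°

complement +180°: 340 + 180 = 520 → 520 − 360 = 160°
square ↑ +90°: 160 + 90 = 250°
complement +180°: 250 + 180 = 430 → 430 − 360 = 70°
split-comp 24° ↓ +156°: 70 + 156 = 226°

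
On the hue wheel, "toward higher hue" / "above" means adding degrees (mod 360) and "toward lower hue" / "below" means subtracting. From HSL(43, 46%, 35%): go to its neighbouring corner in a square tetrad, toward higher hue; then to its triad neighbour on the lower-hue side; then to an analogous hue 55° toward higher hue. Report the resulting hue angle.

68°

43 + 90 = 133°   (square ↑)
133 − 120 = 13°   (triadic ↓)
13 + 55 = 68°   (analog 55° ↑)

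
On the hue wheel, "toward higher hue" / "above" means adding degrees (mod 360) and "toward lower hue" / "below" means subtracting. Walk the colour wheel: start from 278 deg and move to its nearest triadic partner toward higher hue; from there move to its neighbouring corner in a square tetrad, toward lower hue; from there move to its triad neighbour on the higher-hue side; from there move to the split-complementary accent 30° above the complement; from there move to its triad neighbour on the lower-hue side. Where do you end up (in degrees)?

158°

+120° (triadic ↑): 278 + 120 = 398 → 398 − 360 = 38°
−90° (square ↓): 38 − 90 = -52 → -52 + 360 = 308°
+120° (triadic ↑): 308 + 120 = 428 → 428 − 360 = 68°
+210° (split-comp 30° ↑): 68 + 210 = 278°
−120° (triadic ↓): 278 − 120 = 158°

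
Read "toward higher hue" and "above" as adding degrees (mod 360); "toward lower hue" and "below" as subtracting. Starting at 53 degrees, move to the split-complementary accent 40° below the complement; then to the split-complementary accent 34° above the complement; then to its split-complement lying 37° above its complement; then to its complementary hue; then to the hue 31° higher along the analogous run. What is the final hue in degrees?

+140° (split-comp 40° ↓): 53 + 140 = 193°
+214° (split-comp 34° ↑): 193 + 214 = 407 → 407 − 360 = 47°
+217° (split-comp 37° ↑): 47 + 217 = 264°
+180° (complement): 264 + 180 = 444 → 444 − 360 = 84°
+31° (analog 31° ↑): 84 + 31 = 115°

115°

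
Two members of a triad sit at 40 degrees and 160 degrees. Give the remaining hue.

280°

A triad spaces three hues 120° apart.
The full set is {40°, 160°, 280°}.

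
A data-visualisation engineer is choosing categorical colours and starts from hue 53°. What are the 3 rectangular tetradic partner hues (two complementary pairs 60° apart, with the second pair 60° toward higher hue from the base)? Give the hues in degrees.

A rectangular tetradic uses two complementary pairs 60° apart: offsets 0°, 60°, 180°, 240°.
53 + 60 = 113°
53 + 180 = 233°
53 + 240 = 293°

113°, 233°, and 293°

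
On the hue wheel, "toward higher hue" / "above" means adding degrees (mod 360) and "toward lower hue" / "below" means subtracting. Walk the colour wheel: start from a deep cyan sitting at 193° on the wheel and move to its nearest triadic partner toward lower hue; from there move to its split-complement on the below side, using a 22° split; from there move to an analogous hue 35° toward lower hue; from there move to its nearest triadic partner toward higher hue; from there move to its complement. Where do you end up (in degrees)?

−120° (triadic ↓): 193 − 120 = 73°
+158° (split-comp 22° ↓): 73 + 158 = 231°
−35° (analog 35° ↓): 231 − 35 = 196°
+120° (triadic ↑): 196 + 120 = 316°
+180° (complement): 316 + 180 = 496 → 496 − 360 = 136°

136°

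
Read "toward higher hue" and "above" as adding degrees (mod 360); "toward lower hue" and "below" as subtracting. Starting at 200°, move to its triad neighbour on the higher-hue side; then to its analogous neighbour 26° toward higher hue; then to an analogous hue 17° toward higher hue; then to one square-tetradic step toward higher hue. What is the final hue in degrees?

triadic ↑ +120°: 200 + 120 = 320°
analog 26° ↑ +26°: 320 + 26 = 346°
analog 17° ↑ +17°: 346 + 17 = 363 → 363 − 360 = 3°
square ↑ +90°: 3 + 90 = 93°

93°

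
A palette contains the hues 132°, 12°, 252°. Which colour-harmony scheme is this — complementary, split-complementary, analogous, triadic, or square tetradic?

Sort the hues: 12°, 132°, 252°.
Successive gaps around the wheel: 120°, 120°, 120°.
Three hues equally spaced 120° apart form a triad.

triadic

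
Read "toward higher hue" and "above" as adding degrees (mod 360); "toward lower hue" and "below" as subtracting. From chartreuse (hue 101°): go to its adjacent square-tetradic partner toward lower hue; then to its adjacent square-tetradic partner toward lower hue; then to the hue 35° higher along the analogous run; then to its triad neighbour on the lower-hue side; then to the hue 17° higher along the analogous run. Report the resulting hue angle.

213°

−90° (square ↓): 101 − 90 = 11°
−90° (square ↓): 11 − 90 = -79 → -79 + 360 = 281°
+35° (analog 35° ↑): 281 + 35 = 316°
−120° (triadic ↓): 316 − 120 = 196°
+17° (analog 17° ↑): 196 + 17 = 213°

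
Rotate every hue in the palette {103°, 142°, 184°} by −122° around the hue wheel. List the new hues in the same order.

341°, 20°, 62°

103 − 122 = -19 → -19 + 360 = 341°
142 − 122 = 20°
184 − 122 = 62°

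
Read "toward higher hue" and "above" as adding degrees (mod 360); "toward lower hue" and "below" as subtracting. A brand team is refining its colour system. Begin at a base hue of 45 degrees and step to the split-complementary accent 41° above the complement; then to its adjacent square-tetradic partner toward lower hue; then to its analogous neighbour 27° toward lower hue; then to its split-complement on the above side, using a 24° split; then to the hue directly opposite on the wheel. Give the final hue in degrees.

45 + 221 = 266°   (split-comp 41° ↑)
266 − 90 = 176°   (square ↓)
176 − 27 = 149°   (analog 27° ↓)
149 + 204 = 353°   (split-comp 24° ↑)
353 + 180 = 533 → 533 − 360 = 173°   (complement)

173°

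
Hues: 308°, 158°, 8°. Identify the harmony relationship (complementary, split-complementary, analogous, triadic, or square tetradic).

Sort the hues: 8°, 158°, 308°.
Successive gaps around the wheel: 150°, 150°, 60°.
Two 150° gaps and one 60° gap — a base hue opposite a pair of accents 30° either side of its complement — is the split-complementary pattern.

split-complementary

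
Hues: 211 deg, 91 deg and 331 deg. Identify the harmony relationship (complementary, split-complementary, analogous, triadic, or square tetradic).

triadic

Sort the hues: 91°, 211°, 331°.
Successive gaps around the wheel: 120°, 120°, 120°.
Three hues equally spaced 120° apart form a triad.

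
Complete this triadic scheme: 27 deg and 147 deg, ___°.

A triad places three hues 120° apart.
The full set through 27° is {27°, 147°, 267°}.
Given {27°, 147°}, the missing hue is 267°.

267°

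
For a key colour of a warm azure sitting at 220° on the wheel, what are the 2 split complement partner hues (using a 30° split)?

Complement of 220°: 220 + 180 = 400 → 400 − 360 = 40°
40 − 30 = 10°
40 + 30 = 70°

10° and 70°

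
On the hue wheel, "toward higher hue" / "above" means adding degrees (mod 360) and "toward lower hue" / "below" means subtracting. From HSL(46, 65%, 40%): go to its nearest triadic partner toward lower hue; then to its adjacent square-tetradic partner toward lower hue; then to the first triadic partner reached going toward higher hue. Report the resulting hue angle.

316°

46 − 120 = -74 → -74 + 360 = 286°   (triadic ↓)
286 − 90 = 196°   (square ↓)
196 + 120 = 316°   (triadic ↑)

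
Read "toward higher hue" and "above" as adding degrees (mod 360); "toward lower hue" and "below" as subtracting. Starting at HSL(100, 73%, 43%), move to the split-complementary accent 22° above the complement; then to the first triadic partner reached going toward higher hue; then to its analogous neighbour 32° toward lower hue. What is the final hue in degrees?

100 + 202 = 302°   (split-comp 22° ↑)
302 + 120 = 422 → 422 − 360 = 62°   (triadic ↑)
62 − 32 = 30°   (analog 32° ↓)

30°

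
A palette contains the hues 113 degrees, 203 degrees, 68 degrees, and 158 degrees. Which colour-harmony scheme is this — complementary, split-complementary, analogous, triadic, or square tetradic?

Sort the hues: 68°, 113°, 158°, 203°.
Successive gaps around the wheel: 45°, 45°, 45°, 225°.
A run of hues at equal small steps (45°) with one large closing gap is an analogous group.

analogous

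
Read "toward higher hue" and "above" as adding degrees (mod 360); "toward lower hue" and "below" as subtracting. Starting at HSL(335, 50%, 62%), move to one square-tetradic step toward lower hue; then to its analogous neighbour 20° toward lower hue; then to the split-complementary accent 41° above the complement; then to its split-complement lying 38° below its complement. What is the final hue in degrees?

228°

−90° (square ↓): 335 − 90 = 245°
−20° (analog 20° ↓): 245 − 20 = 225°
+221° (split-comp 41° ↑): 225 + 221 = 446 → 446 − 360 = 86°
+142° (split-comp 38° ↓): 86 + 142 = 228°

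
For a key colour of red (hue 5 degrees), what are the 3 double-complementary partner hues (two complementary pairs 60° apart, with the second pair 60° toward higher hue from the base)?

65°, 185°, 245°

A rectangular tetradic uses two complementary pairs 60° apart: offsets 0°, 60°, 180°, 240°.
5 + 60 = 65°
5 + 180 = 185°
5 + 240 = 245°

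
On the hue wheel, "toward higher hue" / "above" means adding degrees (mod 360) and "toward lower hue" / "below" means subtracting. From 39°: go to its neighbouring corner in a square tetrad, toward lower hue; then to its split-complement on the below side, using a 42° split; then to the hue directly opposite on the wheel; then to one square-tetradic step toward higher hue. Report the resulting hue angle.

357°

−90° (square ↓): 39 − 90 = -51 → -51 + 360 = 309°
+138° (split-comp 42° ↓): 309 + 138 = 447 → 447 − 360 = 87°
+180° (complement): 87 + 180 = 267°
+90° (square ↑): 267 + 90 = 357°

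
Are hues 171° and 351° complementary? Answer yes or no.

Angular distance: |171 − 351| = 180 = 180°.
Complementary requires 180°.

yes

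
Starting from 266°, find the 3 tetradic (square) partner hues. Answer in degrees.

A square tetradic scheme places four hues every 90°.
266 + 90 = 356°
266 + 180 = 446 → 446 − 360 = 86°
266 + 270 = 536 → 536 − 360 = 176°

356°, 86°, and 176°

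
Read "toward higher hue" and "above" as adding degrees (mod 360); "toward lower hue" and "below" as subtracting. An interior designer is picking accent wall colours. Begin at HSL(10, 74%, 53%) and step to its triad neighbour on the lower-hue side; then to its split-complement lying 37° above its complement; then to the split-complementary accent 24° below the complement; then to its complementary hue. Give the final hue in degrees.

83°

triadic ↓ −120°: 10 − 120 = -110 → -110 + 360 = 250°
split-comp 37° ↑ +217°: 250 + 217 = 467 → 467 − 360 = 107°
split-comp 24° ↓ +156°: 107 + 156 = 263°
complement +180°: 263 + 180 = 443 → 443 − 360 = 83°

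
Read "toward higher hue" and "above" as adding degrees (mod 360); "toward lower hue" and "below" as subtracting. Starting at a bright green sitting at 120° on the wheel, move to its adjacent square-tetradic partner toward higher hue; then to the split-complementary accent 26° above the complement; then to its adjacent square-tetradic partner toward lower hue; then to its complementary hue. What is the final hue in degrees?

146°

120 + 90 = 210°   (square ↑)
210 + 206 = 416 → 416 − 360 = 56°   (split-comp 26° ↑)
56 − 90 = -34 → -34 + 360 = 326°   (square ↓)
326 + 180 = 506 → 506 − 360 = 146°   (complement)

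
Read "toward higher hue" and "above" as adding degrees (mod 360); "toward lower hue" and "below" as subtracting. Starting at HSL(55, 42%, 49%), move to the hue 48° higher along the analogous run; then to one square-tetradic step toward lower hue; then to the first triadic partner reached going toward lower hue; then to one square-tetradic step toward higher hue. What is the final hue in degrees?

343°

55 + 48 = 103°   (analog 48° ↑)
103 − 90 = 13°   (square ↓)
13 − 120 = -107 → -107 + 360 = 253°   (triadic ↓)
253 + 90 = 343°   (square ↑)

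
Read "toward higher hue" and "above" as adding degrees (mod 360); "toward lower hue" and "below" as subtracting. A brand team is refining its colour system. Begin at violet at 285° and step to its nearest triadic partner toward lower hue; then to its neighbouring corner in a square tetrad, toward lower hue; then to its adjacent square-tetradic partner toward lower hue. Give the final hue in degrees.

345°

triadic ↓ −120°: 285 − 120 = 165°
square ↓ −90°: 165 − 90 = 75°
square ↓ −90°: 75 − 90 = -15 → -15 + 360 = 345°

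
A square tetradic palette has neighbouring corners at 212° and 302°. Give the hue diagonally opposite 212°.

A square tetradic scheme places four hues 90° apart; opposite corners are 180° apart.
212 + 180 = 392 → 392 − 360 = 32°

32°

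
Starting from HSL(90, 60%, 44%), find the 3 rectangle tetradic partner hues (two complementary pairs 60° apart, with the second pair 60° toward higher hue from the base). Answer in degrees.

150°, 270°, and 330°

A rectangular tetradic uses two complementary pairs 60° apart: offsets 0°, 60°, 180°, 240°.
90 + 60 = 150°
90 + 180 = 270°
90 + 240 = 330°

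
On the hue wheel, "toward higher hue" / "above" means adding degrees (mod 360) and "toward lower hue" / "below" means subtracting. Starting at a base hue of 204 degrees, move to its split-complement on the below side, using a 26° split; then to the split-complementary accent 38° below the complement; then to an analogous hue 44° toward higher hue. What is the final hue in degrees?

184°

+154° (split-comp 26° ↓): 204 + 154 = 358°
+142° (split-comp 38° ↓): 358 + 142 = 500 → 500 − 360 = 140°
+44° (analog 44° ↑): 140 + 44 = 184°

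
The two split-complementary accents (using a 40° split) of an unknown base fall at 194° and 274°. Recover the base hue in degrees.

54°

The accents sit 40° either side of the complement, so the complement is their short-arc midpoint on the wheel.
Short-arc midpoint of 194° and 274°: 234°.
Base is 180° from the complement: 234 − 180 = 54°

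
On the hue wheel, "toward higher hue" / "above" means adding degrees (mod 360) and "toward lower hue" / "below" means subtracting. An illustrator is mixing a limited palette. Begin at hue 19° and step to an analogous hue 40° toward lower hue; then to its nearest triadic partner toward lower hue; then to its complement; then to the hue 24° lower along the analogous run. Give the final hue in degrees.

15°

−40° (analog 40° ↓): 19 − 40 = -21 → -21 + 360 = 339°
−120° (triadic ↓): 339 − 120 = 219°
+180° (complement): 219 + 180 = 399 → 399 − 360 = 39°
−24° (analog 24° ↓): 39 − 24 = 15°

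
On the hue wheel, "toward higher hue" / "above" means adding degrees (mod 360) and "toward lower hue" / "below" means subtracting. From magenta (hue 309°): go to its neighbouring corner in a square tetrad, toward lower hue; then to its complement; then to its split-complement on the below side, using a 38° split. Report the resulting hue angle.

309 − 90 = 219°   (square ↓)
219 + 180 = 399 → 399 − 360 = 39°   (complement)
39 + 142 = 181°   (split-comp 38° ↓)

181°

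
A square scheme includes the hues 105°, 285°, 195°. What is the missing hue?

A square tetradic scheme places four hues every 90°.
The full set through 105° is {15°, 105°, 195°, 285°}.
Given {105°, 195°, 285°}, the missing hue is 15°.

15°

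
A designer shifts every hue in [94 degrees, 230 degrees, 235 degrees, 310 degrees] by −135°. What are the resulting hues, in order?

319°, 95°, 100°, 175°

94 − 135 = -41 → -41 + 360 = 319°
230 − 135 = 95°
235 − 135 = 100°
310 − 135 = 175°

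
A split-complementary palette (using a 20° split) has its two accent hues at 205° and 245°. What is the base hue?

45°

The accents sit 20° either side of the complement, so the complement is their short-arc midpoint on the wheel.
Short-arc midpoint of 205° and 245°: 225°.
Base is 180° from the complement: 225 − 180 = 45°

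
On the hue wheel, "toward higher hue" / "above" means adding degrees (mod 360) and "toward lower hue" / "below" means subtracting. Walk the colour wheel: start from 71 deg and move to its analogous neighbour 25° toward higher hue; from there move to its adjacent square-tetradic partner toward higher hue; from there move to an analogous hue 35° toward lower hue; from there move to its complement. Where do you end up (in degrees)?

analog 25° ↑ +25°: 71 + 25 = 96°
square ↑ +90°: 96 + 90 = 186°
analog 35° ↓ −35°: 186 − 35 = 151°
complement +180°: 151 + 180 = 331°

331°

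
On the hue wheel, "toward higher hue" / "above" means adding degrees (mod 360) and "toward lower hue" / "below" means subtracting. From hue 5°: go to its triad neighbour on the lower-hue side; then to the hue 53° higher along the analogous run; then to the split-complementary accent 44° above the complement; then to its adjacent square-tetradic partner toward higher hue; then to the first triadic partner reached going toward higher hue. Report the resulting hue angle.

5 − 120 = -115 → -115 + 360 = 245°   (triadic ↓)
245 + 53 = 298°   (analog 53° ↑)
298 + 224 = 522 → 522 − 360 = 162°   (split-comp 44° ↑)
162 + 90 = 252°   (square ↑)
252 + 120 = 372 → 372 − 360 = 12°   (triadic ↑)

12°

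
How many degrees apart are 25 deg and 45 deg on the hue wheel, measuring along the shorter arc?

|25 − 45| = 20.
20 ≤ 180, so the shorter arc is 20°.

20°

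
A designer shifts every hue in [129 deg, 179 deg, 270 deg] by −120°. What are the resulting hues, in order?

9°, 59°, 150°

129 − 120 = 9°
179 − 120 = 59°
270 − 120 = 150°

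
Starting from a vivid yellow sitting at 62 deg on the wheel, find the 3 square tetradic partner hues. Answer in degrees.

62 + 90 = 152°
62 + 180 = 242°
62 + 270 = 332°

152°, 242°, and 332°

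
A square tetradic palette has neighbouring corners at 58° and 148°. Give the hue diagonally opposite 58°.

238°

A square tetradic scheme places four hues 90° apart; opposite corners are 180° apart.
58 + 180 = 238°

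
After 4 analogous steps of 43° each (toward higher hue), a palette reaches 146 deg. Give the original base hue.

334°

4 steps of 43° (toward higher hue) give a net shift of +172°.
Start = end − shift: 146 − 172 = -26 → -26 + 360 = 334°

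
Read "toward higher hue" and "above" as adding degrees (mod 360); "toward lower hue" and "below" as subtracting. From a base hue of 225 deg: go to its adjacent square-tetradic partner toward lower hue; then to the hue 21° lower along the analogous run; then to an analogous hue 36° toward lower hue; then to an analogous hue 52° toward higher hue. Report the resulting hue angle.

square ↓ −90°: 225 − 90 = 135°
analog 21° ↓ −21°: 135 − 21 = 114°
analog 36° ↓ −36°: 114 − 36 = 78°
analog 52° ↑ +52°: 78 + 52 = 130°

130°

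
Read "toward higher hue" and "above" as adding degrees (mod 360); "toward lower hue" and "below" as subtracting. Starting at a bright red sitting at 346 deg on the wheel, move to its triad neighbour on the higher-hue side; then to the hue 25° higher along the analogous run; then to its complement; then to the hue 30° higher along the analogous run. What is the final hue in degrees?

346 + 120 = 466 → 466 − 360 = 106°   (triadic ↑)
106 + 25 = 131°   (analog 25° ↑)
131 + 180 = 311°   (complement)
311 + 30 = 341°   (analog 30° ↑)

341°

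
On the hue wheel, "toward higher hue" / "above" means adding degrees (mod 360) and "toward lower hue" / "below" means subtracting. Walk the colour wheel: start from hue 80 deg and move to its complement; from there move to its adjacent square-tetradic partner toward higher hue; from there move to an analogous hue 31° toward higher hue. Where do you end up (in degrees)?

80 + 180 = 260°   (complement)
260 + 90 = 350°   (square ↑)
350 + 31 = 381 → 381 − 360 = 21°   (analog 31° ↑)

21°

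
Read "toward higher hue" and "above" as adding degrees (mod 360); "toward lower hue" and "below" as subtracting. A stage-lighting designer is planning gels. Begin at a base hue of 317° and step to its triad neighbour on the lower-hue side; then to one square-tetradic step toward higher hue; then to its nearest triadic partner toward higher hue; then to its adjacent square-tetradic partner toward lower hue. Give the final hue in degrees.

triadic ↓ −120°: 317 − 120 = 197°
square ↑ +90°: 197 + 90 = 287°
triadic ↑ +120°: 287 + 120 = 407 → 407 − 360 = 47°
square ↓ −90°: 47 − 90 = -43 → -43 + 360 = 317°

317°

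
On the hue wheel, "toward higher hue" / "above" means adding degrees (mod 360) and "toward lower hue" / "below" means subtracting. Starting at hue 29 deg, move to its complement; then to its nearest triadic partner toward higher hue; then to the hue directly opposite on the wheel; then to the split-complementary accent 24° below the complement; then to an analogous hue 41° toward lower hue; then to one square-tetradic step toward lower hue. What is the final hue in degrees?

+180° (complement): 29 + 180 = 209°
+120° (triadic ↑): 209 + 120 = 329°
+180° (complement): 329 + 180 = 509 → 509 − 360 = 149°
+156° (split-comp 24° ↓): 149 + 156 = 305°
−41° (analog 41° ↓): 305 − 41 = 264°
−90° (square ↓): 264 − 90 = 174°

174°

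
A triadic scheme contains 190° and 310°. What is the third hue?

70°

A triad spaces three hues 120° apart.
The full set is {70°, 190°, 310°}.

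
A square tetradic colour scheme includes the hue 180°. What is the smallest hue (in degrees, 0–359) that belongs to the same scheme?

0°

A square tetradic scheme places four hues every 90°.
The full set through 180° is {0°, 90°, 180°, 270°}.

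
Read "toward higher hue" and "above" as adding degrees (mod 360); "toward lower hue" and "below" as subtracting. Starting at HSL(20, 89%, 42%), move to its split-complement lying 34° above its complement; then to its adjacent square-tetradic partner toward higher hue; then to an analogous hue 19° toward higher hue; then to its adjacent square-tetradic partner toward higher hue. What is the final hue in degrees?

+214° (split-comp 34° ↑): 20 + 214 = 234°
+90° (square ↑): 234 + 90 = 324°
+19° (analog 19° ↑): 324 + 19 = 343°
+90° (square ↑): 343 + 90 = 433 → 433 − 360 = 73°

73°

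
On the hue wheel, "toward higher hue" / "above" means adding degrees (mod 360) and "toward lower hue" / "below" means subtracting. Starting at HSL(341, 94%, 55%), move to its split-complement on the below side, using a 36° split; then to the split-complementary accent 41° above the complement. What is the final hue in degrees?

346°

341 + 144 = 485 → 485 − 360 = 125°   (split-comp 36° ↓)
125 + 221 = 346°   (split-comp 41° ↑)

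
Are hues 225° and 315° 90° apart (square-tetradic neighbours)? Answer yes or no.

Angular distance: |225 − 315| = 90 = 90°.
90° apart (square-tetradic neighbours) requires 90°.

yes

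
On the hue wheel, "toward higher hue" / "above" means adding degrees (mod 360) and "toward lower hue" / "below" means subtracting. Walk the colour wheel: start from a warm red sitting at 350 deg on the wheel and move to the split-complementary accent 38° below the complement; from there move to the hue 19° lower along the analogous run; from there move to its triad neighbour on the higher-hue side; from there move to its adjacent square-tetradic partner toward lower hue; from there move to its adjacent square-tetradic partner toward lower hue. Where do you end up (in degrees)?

53°

+142° (split-comp 38° ↓): 350 + 142 = 492 → 492 − 360 = 132°
−19° (analog 19° ↓): 132 − 19 = 113°
+120° (triadic ↑): 113 + 120 = 233°
−90° (square ↓): 233 − 90 = 143°
−90° (square ↓): 143 − 90 = 53°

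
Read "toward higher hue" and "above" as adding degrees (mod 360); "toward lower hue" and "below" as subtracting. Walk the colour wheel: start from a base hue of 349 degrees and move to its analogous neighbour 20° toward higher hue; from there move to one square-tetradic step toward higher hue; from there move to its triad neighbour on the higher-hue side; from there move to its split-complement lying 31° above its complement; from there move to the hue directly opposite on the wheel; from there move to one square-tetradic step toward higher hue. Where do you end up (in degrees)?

+20° (analog 20° ↑): 349 + 20 = 369 → 369 − 360 = 9°
+90° (square ↑): 9 + 90 = 99°
+120° (triadic ↑): 99 + 120 = 219°
+211° (split-comp 31° ↑): 219 + 211 = 430 → 430 − 360 = 70°
+180° (complement): 70 + 180 = 250°
+90° (square ↑): 250 + 90 = 340°

340°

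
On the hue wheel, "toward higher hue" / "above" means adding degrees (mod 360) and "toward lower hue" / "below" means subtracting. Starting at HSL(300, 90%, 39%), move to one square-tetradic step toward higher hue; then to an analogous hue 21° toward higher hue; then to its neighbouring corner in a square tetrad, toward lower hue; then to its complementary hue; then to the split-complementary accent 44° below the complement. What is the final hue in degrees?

277°

300 + 90 = 390 → 390 − 360 = 30°   (square ↑)
30 + 21 = 51°   (analog 21° ↑)
51 − 90 = -39 → -39 + 360 = 321°   (square ↓)
321 + 180 = 501 → 501 − 360 = 141°   (complement)
141 + 136 = 277°   (split-comp 44° ↓)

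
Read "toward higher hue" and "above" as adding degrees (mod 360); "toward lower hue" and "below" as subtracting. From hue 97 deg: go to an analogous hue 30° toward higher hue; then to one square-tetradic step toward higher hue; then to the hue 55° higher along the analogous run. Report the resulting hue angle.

272°

analog 30° ↑ +30°: 97 + 30 = 127°
square ↑ +90°: 127 + 90 = 217°
analog 55° ↑ +55°: 217 + 55 = 272°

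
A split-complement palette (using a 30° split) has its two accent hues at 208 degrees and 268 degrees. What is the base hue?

The accents sit 30° either side of the complement, so the complement is their short-arc midpoint on the wheel.
Short-arc midpoint of 208° and 268°: 238°.
Base is 180° from the complement: 238 − 180 = 58°

58°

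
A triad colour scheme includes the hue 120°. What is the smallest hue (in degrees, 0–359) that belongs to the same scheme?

0°

A triad places three hues 120° apart.
The full set through 120° is {0°, 120°, 240°}.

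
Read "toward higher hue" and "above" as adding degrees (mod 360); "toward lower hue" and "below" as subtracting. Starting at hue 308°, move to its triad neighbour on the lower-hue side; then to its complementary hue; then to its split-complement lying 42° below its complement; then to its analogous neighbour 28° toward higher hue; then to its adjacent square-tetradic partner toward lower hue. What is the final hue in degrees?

84°

triadic ↓ −120°: 308 − 120 = 188°
complement +180°: 188 + 180 = 368 → 368 − 360 = 8°
split-comp 42° ↓ +138°: 8 + 138 = 146°
analog 28° ↑ +28°: 146 + 28 = 174°
square ↓ −90°: 174 − 90 = 84°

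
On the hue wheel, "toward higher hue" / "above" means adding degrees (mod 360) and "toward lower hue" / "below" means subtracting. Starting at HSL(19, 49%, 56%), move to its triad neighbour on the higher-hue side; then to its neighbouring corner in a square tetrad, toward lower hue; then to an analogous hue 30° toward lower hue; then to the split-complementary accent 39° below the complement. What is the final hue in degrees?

160°

triadic ↑ +120°: 19 + 120 = 139°
square ↓ −90°: 139 − 90 = 49°
analog 30° ↓ −30°: 49 − 30 = 19°
split-comp 39° ↓ +141°: 19 + 141 = 160°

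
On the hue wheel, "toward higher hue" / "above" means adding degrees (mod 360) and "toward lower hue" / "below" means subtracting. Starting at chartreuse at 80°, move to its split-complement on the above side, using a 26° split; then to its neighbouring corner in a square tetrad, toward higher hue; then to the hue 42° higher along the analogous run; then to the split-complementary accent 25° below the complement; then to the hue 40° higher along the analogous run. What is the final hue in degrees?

253°

split-comp 26° ↑ +206°: 80 + 206 = 286°
square ↑ +90°: 286 + 90 = 376 → 376 − 360 = 16°
analog 42° ↑ +42°: 16 + 42 = 58°
split-comp 25° ↓ +155°: 58 + 155 = 213°
analog 40° ↑ +40°: 213 + 40 = 253°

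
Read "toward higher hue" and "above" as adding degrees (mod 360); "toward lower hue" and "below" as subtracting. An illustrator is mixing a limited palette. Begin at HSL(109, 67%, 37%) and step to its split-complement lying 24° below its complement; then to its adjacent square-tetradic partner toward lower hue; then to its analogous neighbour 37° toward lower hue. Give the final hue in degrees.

split-comp 24° ↓ +156°: 109 + 156 = 265°
square ↓ −90°: 265 − 90 = 175°
analog 37° ↓ −37°: 175 − 37 = 138°

138°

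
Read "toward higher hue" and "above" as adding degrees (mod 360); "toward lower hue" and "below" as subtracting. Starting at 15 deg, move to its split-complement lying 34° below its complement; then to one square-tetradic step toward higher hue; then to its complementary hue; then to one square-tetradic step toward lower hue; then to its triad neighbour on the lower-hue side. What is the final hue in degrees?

+146° (split-comp 34° ↓): 15 + 146 = 161°
+90° (square ↑): 161 + 90 = 251°
+180° (complement): 251 + 180 = 431 → 431 − 360 = 71°
−90° (square ↓): 71 − 90 = -19 → -19 + 360 = 341°
−120° (triadic ↓): 341 − 120 = 221°

221°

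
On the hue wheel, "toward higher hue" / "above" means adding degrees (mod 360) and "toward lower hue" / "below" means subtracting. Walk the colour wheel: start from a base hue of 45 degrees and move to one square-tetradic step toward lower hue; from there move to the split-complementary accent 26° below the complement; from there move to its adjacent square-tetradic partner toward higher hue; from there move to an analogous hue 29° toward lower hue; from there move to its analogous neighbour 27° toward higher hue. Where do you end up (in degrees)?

197°

square ↓ −90°: 45 − 90 = -45 → -45 + 360 = 315°
split-comp 26° ↓ +154°: 315 + 154 = 469 → 469 − 360 = 109°
square ↑ +90°: 109 + 90 = 199°
analog 29° ↓ −29°: 199 − 29 = 170°
analog 27° ↑ +27°: 170 + 27 = 197°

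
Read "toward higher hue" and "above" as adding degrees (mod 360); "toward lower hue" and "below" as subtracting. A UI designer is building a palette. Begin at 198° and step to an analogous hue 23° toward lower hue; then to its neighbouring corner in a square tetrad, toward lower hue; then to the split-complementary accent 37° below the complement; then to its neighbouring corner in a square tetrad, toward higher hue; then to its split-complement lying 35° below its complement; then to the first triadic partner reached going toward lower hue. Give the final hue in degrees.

198 − 23 = 175°   (analog 23° ↓)
175 − 90 = 85°   (square ↓)
85 + 143 = 228°   (split-comp 37° ↓)
228 + 90 = 318°   (square ↑)
318 + 145 = 463 → 463 − 360 = 103°   (split-comp 35° ↓)
103 − 120 = -17 → -17 + 360 = 343°   (triadic ↓)

343°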